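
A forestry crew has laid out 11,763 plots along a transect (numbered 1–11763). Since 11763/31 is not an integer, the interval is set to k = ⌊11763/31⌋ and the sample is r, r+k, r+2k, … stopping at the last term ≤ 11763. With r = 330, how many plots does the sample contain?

31

k = ⌊11763/31⌋ = 379
Achieved size = ⌊(11763 − 330)/379⌋ + 1 = ⌊11433/379⌋ + 1 = 30 + 1 = 31
(last selection: 330 + 30×379 = 11700 ≤ 11763; next would be 12079 > 11763)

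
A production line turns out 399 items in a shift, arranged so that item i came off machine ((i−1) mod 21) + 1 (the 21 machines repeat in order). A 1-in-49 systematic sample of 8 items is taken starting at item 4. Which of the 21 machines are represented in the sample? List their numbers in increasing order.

Consecutive selections differ by k = 49, so their machine numbers differ by 49 mod 21 = 7.
gcd(49, 21) = 7, so the sample visits 21/7 = 3 distinct residues mod 21.
Start 4 is machine 4; the machines hit are 4, 11, 18.

4, 11, 18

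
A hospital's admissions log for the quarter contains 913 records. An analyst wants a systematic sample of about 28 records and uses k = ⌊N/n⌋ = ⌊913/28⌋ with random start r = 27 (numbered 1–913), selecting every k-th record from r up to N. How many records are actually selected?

k = ⌊913/28⌋ = 32
Achieved size = ⌊(913 − 27)/32⌋ + 1 = ⌊886/32⌋ + 1 = 27 + 1 = 28
(last selection: 27 + 27×32 = 891 ≤ 913; next would be 923 > 913)

28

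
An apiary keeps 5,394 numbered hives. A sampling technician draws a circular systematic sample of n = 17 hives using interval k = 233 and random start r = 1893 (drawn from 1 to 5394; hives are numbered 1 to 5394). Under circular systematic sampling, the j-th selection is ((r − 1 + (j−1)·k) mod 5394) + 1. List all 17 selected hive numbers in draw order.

1893, 2126, 2359, 2592, 2825, 3058, 3291, 3524, 3757, 3990, 4223, 4456, 4689, 4922, 5155, 5388, 227

Selection 1: 1893
Selection 2: 1893 + 233 = 2126
Selection 3: 2126 + 233 = 2359
Selection 4: 2359 + 233 = 2592
Selection 5: 2592 + 233 = 2825
Selection 6: 2825 + 233 = 3058
Selection 7: 3058 + 233 = 3291
Selection 8: 3291 + 233 = 3524
Selection 9: 3524 + 233 = 3757
Selection 10: 3757 + 233 = 3990
Selection 11: 3990 + 233 = 4223
Selection 12: 4223 + 233 = 4456
Selection 13: 4456 + 233 = 4689
Selection 14: 4689 + 233 = 4922
Selection 15: 4922 + 233 = 5155
Selection 16: 5155 + 233 = 5388
Selection 17: 5388 + 233 = 5621 → 5621 − 5394 = 227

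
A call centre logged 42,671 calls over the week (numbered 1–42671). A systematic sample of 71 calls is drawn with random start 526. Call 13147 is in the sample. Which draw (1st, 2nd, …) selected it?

22

k = 42671/71 = 601
position = (13147 − 526)/601 + 1 = 12621/601 + 1 = 21 + 1 = 22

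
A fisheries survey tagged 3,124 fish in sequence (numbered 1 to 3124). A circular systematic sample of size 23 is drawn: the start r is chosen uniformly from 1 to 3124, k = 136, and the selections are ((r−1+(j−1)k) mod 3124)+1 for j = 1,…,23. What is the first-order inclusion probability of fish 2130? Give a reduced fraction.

For each position j, as r ranges over 1…3124 the j-th selection hits every fish exactly once, so fish 2130 is selected for exactly 23 of the 3124 starts.
Inclusion probability = 23/3124.

23/3124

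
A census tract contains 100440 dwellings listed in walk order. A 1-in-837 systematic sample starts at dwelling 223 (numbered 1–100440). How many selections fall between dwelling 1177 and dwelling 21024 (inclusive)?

23

k = 837
First selection ≥ 1177: 223 + ⌈(1177−223)/837⌉·837 = 223 + 2×837 = 1897
Last selection ≤ 21024: 223 + ⌊(21024−223)/837⌋·837 = 223 + 24×837 = 20311
Count = 24 − 2 + 1 = 23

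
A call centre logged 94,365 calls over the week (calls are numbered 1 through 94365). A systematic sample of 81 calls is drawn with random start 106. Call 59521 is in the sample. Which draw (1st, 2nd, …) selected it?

k = 94365/81 = 1165
position = (59521 − 106)/1165 + 1 = 59415/1165 + 1 = 51 + 1 = 52

52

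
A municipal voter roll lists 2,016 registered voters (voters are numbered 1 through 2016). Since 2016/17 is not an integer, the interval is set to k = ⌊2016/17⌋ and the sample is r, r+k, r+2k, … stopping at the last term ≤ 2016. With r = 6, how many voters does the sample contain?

k = ⌊2016/17⌋ = 118
Achieved size = ⌊(2016 − 6)/118⌋ + 1 = ⌊2010/118⌋ + 1 = 17 + 1 = 18
(last selection: 6 + 17×118 = 2012 ≤ 2016; next would be 2130 > 2016)

18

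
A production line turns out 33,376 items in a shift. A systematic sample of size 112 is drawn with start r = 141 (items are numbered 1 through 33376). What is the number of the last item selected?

k = 33376/112 = 298
112th selection = r + (112−1)·k = 141 + 111×298 = 141 + 33078 = 33219

33219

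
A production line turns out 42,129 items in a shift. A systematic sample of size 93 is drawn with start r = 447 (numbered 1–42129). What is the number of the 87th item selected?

39405

k = 42129/93 = 453
87th selection = r + (87−1)·k = 447 + 86×453 = 447 + 38958 = 39405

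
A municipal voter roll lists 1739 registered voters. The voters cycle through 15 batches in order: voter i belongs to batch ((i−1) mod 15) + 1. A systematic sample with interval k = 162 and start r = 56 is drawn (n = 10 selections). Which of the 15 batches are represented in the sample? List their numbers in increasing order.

2, 5, 8, 11, 14

Consecutive selections differ by k = 162, so their batch numbers differ by 162 mod 15 = 12.
gcd(162, 15) = 3, so the sample visits 15/3 = 5 distinct residues mod 15.
Start 56 is batch 11; the batches hit are 2, 5, 8, 11, 14.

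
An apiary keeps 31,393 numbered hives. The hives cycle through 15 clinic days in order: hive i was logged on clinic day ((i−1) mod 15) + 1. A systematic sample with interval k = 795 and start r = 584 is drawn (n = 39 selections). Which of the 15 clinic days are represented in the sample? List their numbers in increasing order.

14

Consecutive selections differ by k = 795, so their clinic day numbers differ by 795 mod 15 = 0.
gcd(795, 15) = 15, so the sample visits 15/15 = 1 distinct residues mod 15.
Start 584 is clinic day 14; the clinic days hit are 14.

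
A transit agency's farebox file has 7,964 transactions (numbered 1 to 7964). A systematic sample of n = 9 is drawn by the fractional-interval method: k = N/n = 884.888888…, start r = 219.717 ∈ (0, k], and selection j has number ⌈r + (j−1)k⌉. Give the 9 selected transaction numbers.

220, 1105, 1990, 2875, 3760, 4645, 5530, 6414, 7299

j=1: r + 0k = 219.717 → ⌈·⌉ = 220
j=2: r + 1k = 1104.605888… → ⌈·⌉ = 1105
j=3: r + 2k = 1989.494777… → ⌈·⌉ = 1990
j=4: r + 3k = 2874.383666… → ⌈·⌉ = 2875
j=5: r + 4k = 3759.272555… → ⌈·⌉ = 3760
j=6: r + 5k = 4644.161444… → ⌈·⌉ = 4645
j=7: r + 6k = 5529.050333… → ⌈·⌉ = 5530
j=8: r + 7k = 6413.939222… → ⌈·⌉ = 6414
j=9: r + 8k = 7298.828111… → ⌈·⌉ = 7299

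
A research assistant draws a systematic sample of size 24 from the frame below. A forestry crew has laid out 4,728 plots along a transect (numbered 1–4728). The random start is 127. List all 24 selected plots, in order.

127, 324, 521, 718, 915, 1112, 1309, 1506, 1703, 1900, 2097, 2294, 2491, 2688, 2885, 3082, 3279, 3476, 3673, 3870, 4067, 4264, 4461, 4658

k = N/n = 4728/24 = 197
plot 1: 127
plot 2: 127 + 197 = 324
plot 3: 324 + 197 = 521
plot 4: 521 + 197 = 718
plot 5: 718 + 197 = 915
plot 6: 915 + 197 = 1112
plot 7: 1112 + 197 = 1309
plot 8: 1309 + 197 = 1506
plot 9: 1506 + 197 = 1703
plot 10: 1703 + 197 = 1900
plot 11: 1900 + 197 = 2097
plot 12: 2097 + 197 = 2294
plot 13: 2294 + 197 = 2491
plot 14: 2491 + 197 = 2688
plot 15: 2688 + 197 = 2885
plot 16: 2885 + 197 = 3082
plot 17: 3082 + 197 = 3279
plot 18: 3279 + 197 = 3476
plot 19: 3476 + 197 = 3673
plot 20: 3673 + 197 = 3870
plot 21: 3870 + 197 = 4067
plot 22: 4067 + 197 = 4264
plot 23: 4264 + 197 = 4461
plot 24: 4461 + 197 = 4658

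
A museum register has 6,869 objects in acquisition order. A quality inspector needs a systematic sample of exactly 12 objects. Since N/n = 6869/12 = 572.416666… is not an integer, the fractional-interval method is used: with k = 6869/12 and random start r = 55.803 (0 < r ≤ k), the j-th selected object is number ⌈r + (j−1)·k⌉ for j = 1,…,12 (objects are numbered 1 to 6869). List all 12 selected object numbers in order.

j=1: r + 0k = 55.803 → ⌈·⌉ = 56
j=2: r + 1k = 628.219666… → ⌈·⌉ = 629
j=3: r + 2k = 1200.636333… → ⌈·⌉ = 1201
j=4: r + 3k = 1773.053 → ⌈·⌉ = 1774
j=5: r + 4k = 2345.469666… → ⌈·⌉ = 2346
j=6: r + 5k = 2917.886333… → ⌈·⌉ = 2918
j=7: r + 6k = 3490.303 → ⌈·⌉ = 3491
j=8: r + 7k = 4062.719666… → ⌈·⌉ = 4063
j=9: r + 8k = 4635.136333… → ⌈·⌉ = 4636
j=10: r + 9k = 5207.553 → ⌈·⌉ = 5208
j=11: r + 10k = 5779.969666… → ⌈·⌉ = 5780
j=12: r + 11k = 6352.386333… → ⌈·⌉ = 6353

56, 629, 1201, 1774, 2346, 2918, 3491, 4063, 4636, 5208, 5780, 6353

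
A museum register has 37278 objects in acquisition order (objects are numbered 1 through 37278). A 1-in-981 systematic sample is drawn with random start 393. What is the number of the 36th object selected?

k = 981
36th selection = r + (36−1)·k = 393 + 35×981 = 393 + 34335 = 34728

34728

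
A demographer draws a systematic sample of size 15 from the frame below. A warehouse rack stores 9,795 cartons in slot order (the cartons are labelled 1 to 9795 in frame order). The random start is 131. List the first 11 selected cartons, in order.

k = N/n = 9795/15 = 653
carton 1: 131
carton 2: 131 + 653 = 784
carton 3: 784 + 653 = 1437
carton 4: 1437 + 653 = 2090
carton 5: 2090 + 653 = 2743
carton 6: 2743 + 653 = 3396
carton 7: 3396 + 653 = 4049
carton 8: 4049 + 653 = 4702
carton 9: 4702 + 653 = 5355
carton 10: 5355 + 653 = 6008
carton 11: 6008 + 653 = 6661

131, 784, 1437, 2090, 2743, 3396, 4049, 4702, 5355, 6008, 6661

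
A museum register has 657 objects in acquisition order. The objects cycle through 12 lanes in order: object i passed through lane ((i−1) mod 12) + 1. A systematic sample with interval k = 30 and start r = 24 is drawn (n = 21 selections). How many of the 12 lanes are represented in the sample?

2

Consecutive selections differ by k = 30, so their lane numbers differ by 30 mod 12 = 6.
gcd(30, 12) = 6, so the sample visits 12/6 = 2 distinct residues mod 12.
Start 24 is lane 12; the lanes hit are 6, 12.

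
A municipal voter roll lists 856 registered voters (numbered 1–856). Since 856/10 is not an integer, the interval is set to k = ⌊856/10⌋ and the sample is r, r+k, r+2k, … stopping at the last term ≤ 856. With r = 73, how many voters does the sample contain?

10

k = ⌊856/10⌋ = 85
Achieved size = ⌊(856 − 73)/85⌋ + 1 = ⌊783/85⌋ + 1 = 9 + 1 = 10
(last selection: 73 + 9×85 = 838 ≤ 856; next would be 923 > 856)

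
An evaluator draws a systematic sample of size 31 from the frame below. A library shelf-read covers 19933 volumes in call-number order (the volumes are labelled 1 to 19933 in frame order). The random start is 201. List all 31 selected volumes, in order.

k = N/n = 19933/31 = 643
volume 1: 201
volume 2: 201 + 643 = 844
volume 3: 844 + 643 = 1487
volume 4: 1487 + 643 = 2130
volume 5: 2130 + 643 = 2773
volume 6: 2773 + 643 = 3416
volume 7: 3416 + 643 = 4059
volume 8: 4059 + 643 = 4702
volume 9: 4702 + 643 = 5345
volume 10: 5345 + 643 = 5988
volume 11: 5988 + 643 = 6631
volume 12: 6631 + 643 = 7274
volume 13: 7274 + 643 = 7917
volume 14: 7917 + 643 = 8560
volume 15: 8560 + 643 = 9203
volume 16: 9203 + 643 = 9846
volume 17: 9846 + 643 = 10489
volume 18: 10489 + 643 = 11132
volume 19: 11132 + 643 = 11775
volume 20: 11775 + 643 = 12418
volume 21: 12418 + 643 = 13061
volume 22: 13061 + 643 = 13704
volume 23: 13704 + 643 = 14347
volume 24: 14347 + 643 = 14990
volume 25: 14990 + 643 = 15633
volume 26: 15633 + 643 = 16276
volume 27: 16276 + 643 = 16919
volume 28: 16919 + 643 = 17562
volume 29: 17562 + 643 = 18205
volume 30: 18205 + 643 = 18848
volume 31: 18848 + 643 = 19491

201, 844, 1487, 2130, 2773, 3416, 4059, 4702, 5345, 5988, 6631, 7274, 7917, 8560, 9203, 9846, 10489, 11132, 11775, 12418, 13061, 13704, 14347, 14990, 15633, 16276, 16919, 17562, 18205, 18848, 19491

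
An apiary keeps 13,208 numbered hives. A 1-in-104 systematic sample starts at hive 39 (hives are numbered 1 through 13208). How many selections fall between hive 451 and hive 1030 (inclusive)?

k = 104
First selection ≥ 451: 39 + ⌈(451−39)/104⌉·104 = 39 + 4×104 = 455
Last selection ≤ 1030: 39 + ⌊(1030−39)/104⌋·104 = 39 + 9×104 = 975
Count = 9 − 4 + 1 = 6

6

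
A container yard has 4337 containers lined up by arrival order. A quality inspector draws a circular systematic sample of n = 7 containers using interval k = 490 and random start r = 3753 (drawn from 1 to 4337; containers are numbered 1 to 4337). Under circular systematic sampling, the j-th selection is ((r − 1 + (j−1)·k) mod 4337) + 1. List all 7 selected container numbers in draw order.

Selection 1: 3753
Selection 2: 3753 + 490 = 4243
Selection 3: 4243 + 490 = 4733 → 4733 − 4337 = 396
Selection 4: 396 + 490 = 886
Selection 5: 886 + 490 = 1376
Selection 6: 1376 + 490 = 1866
Selection 7: 1866 + 490 = 2356

3753, 4243, 396, 886, 1376, 1866, 2356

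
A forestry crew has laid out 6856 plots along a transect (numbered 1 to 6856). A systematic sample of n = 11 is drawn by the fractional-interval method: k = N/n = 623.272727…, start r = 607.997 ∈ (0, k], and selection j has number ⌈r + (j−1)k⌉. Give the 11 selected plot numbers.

608, 1232, 1855, 2478, 3102, 3725, 4348, 4971, 5595, 6218, 6841

j=1: r + 0k = 607.997 → ⌈·⌉ = 608
j=2: r + 1k = 1231.269727… → ⌈·⌉ = 1232
j=3: r + 2k = 1854.542454… → ⌈·⌉ = 1855
j=4: r + 3k = 2477.815181… → ⌈·⌉ = 2478
j=5: r + 4k = 3101.087909… → ⌈·⌉ = 3102
j=6: r + 5k = 3724.360636… → ⌈·⌉ = 3725
j=7: r + 6k = 4347.633363… → ⌈·⌉ = 4348
j=8: r + 7k = 4970.906090… → ⌈·⌉ = 4971
j=9: r + 8k = 5594.178818… → ⌈·⌉ = 5595
j=10: r + 9k = 6217.451545… → ⌈·⌉ = 6218
j=11: r + 10k = 6840.724272… → ⌈·⌉ = 6841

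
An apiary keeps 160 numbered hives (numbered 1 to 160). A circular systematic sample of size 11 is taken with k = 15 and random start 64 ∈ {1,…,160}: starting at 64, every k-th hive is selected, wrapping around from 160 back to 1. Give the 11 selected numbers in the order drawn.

Selection 1: 64
Selection 2: 64 + 15 = 79
Selection 3: 79 + 15 = 94
Selection 4: 94 + 15 = 109
Selection 5: 109 + 15 = 124
Selection 6: 124 + 15 = 139
Selection 7: 139 + 15 = 154
Selection 8: 154 + 15 = 169 → 169 − 160 = 9
Selection 9: 9 + 15 = 24
Selection 10: 24 + 15 = 39
Selection 11: 39 + 15 = 54

64, 79, 94, 109, 124, 139, 154, 9, 24, 39, 54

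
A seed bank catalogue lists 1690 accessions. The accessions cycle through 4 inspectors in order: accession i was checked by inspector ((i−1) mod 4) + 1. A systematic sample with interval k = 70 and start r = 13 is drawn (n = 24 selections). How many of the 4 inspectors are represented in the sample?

Consecutive selections differ by k = 70, so their inspector numbers differ by 70 mod 4 = 2.
gcd(70, 4) = 2, so the sample visits 4/2 = 2 distinct residues mod 4.
Start 13 is inspector 1; the inspectors hit are 1, 3.

2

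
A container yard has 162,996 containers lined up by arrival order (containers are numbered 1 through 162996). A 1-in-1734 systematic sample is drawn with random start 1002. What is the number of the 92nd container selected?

158796

k = 1734
92nd selection = r + (92−1)·k = 1002 + 91×1734 = 1002 + 157794 = 158796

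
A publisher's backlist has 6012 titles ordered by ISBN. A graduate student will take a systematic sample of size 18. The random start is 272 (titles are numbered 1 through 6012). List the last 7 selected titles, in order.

3946, 4280, 4614, 4948, 5282, 5616, 5950

k = N/n = 6012/18 = 334
12th selection = 272 + 11×334 = 3946
13th: 3946 + 334 = 4280
14th: 4280 + 334 = 4614
15th: 4614 + 334 = 4948
16th: 4948 + 334 = 5282
17th: 5282 + 334 = 5616
18th: 5616 + 334 = 5950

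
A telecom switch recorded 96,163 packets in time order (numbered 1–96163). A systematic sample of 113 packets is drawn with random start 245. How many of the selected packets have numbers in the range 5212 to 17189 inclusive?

14

k = 96163/113 = 851
First selection ≥ 5212: 245 + ⌈(5212−245)/851⌉·851 = 245 + 6×851 = 5351
Last selection ≤ 17189: 245 + ⌊(17189−245)/851⌋·851 = 245 + 19×851 = 16414
Count = 19 − 6 + 1 = 14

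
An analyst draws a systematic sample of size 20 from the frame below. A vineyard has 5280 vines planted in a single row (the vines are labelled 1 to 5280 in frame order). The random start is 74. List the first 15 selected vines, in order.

k = N/n = 5280/20 = 264
vine 1: 74
vine 2: 74 + 264 = 338
vine 3: 338 + 264 = 602
vine 4: 602 + 264 = 866
vine 5: 866 + 264 = 1130
vine 6: 1130 + 264 = 1394
vine 7: 1394 + 264 = 1658
vine 8: 1658 + 264 = 1922
vine 9: 1922 + 264 = 2186
vine 10: 2186 + 264 = 2450
vine 11: 2450 + 264 = 2714
vine 12: 2714 + 264 = 2978
vine 13: 2978 + 264 = 3242
vine 14: 3242 + 264 = 3506
vine 15: 3506 + 264 = 3770

74, 338, 602, 866, 1130, 1394, 1658, 1922, 2186, 2450, 2714, 2978, 3242, 3506, 3770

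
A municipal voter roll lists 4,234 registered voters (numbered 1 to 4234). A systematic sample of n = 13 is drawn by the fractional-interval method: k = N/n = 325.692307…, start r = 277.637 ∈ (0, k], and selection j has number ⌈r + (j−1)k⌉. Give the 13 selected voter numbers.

j=1: r + 0k = 277.637 → ⌈·⌉ = 278
j=2: r + 1k = 603.329307… → ⌈·⌉ = 604
j=3: r + 2k = 929.021615… → ⌈·⌉ = 930
j=4: r + 3k = 1254.713923… → ⌈·⌉ = 1255
j=5: r + 4k = 1580.406230… → ⌈·⌉ = 1581
j=6: r + 5k = 1906.098538… → ⌈·⌉ = 1907
j=7: r + 6k = 2231.790846… → ⌈·⌉ = 2232
j=8: r + 7k = 2557.483153… → ⌈·⌉ = 2558
j=9: r + 8k = 2883.175461… → ⌈·⌉ = 2884
j=10: r + 9k = 3208.867769… → ⌈·⌉ = 3209
j=11: r + 10k = 3534.560076… → ⌈·⌉ = 3535
j=12: r + 11k = 3860.252384… → ⌈·⌉ = 3861
j=13: r + 12k = 4185.944692… → ⌈·⌉ = 4186

278, 604, 930, 1255, 1581, 1907, 2232, 2558, 2884, 3209, 3535, 3861, 4186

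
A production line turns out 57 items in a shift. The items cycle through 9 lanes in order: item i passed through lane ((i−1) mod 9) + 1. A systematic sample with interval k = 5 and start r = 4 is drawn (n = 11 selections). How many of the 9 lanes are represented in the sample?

9

Consecutive selections differ by k = 5, so their lane numbers differ by 5 mod 9 = 5.
gcd(5, 9) = 1, so the sample visits 9/1 = 9 distinct residues mod 9.
Start 4 is lane 4; the lanes hit are 1, 2, 3, 4, 5, 6, 7, 8, 9.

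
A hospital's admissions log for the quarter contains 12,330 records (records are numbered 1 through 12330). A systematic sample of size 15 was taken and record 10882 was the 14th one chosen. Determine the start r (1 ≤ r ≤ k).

k = 12330/15 = 822
r = 10882 − (14−1)×822 = 10882 − 10686 = 196

196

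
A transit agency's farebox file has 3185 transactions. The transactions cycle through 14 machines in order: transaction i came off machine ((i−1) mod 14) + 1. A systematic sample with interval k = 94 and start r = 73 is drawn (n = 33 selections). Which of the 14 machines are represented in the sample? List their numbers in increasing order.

Consecutive selections differ by k = 94, so their machine numbers differ by 94 mod 14 = 10.
gcd(94, 14) = 2, so the sample visits 14/2 = 7 distinct residues mod 14.
Start 73 is machine 3; the machines hit are 1, 3, 5, 7, 9, 11, 13.

1, 3, 5, 7, 9, 11, 13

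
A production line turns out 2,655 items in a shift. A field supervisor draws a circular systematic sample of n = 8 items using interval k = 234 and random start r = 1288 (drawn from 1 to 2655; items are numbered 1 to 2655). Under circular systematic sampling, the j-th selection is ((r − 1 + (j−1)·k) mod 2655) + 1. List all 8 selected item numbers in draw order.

1288, 1522, 1756, 1990, 2224, 2458, 37, 271

Selection 1: 1288
Selection 2: 1288 + 234 = 1522
Selection 3: 1522 + 234 = 1756
Selection 4: 1756 + 234 = 1990
Selection 5: 1990 + 234 = 2224
Selection 6: 2224 + 234 = 2458
Selection 7: 2458 + 234 = 2692 → 2692 − 2655 = 37
Selection 8: 37 + 234 = 271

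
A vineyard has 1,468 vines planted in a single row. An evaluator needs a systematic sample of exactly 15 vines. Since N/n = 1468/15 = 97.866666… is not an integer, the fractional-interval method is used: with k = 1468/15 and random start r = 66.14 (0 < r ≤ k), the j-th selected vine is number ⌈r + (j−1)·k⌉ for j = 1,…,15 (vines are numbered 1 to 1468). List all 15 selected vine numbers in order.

67, 165, 262, 360, 458, 556, 654, 752, 850, 947, 1045, 1143, 1241, 1339, 1437

j=1: r + 0k = 66.14 → ⌈·⌉ = 67
j=2: r + 1k = 164.006666… → ⌈·⌉ = 165
j=3: r + 2k = 261.873333… → ⌈·⌉ = 262
j=4: r + 3k = 359.74 → ⌈·⌉ = 360
j=5: r + 4k = 457.606666… → ⌈·⌉ = 458
j=6: r + 5k = 555.473333… → ⌈·⌉ = 556
j=7: r + 6k = 653.34 → ⌈·⌉ = 654
j=8: r + 7k = 751.206666… → ⌈·⌉ = 752
j=9: r + 8k = 849.073333… → ⌈·⌉ = 850
j=10: r + 9k = 946.94 → ⌈·⌉ = 947
j=11: r + 10k = 1044.806666… → ⌈·⌉ = 1045
j=12: r + 11k = 1142.673333… → ⌈·⌉ = 1143
j=13: r + 12k = 1240.54 → ⌈·⌉ = 1241
j=14: r + 13k = 1338.406666… → ⌈·⌉ = 1339
j=15: r + 14k = 1436.273333… → ⌈·⌉ = 1437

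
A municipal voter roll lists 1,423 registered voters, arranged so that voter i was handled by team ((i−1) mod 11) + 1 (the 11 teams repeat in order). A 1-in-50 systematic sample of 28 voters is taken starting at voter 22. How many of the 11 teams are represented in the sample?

Consecutive selections differ by k = 50, so their team numbers differ by 50 mod 11 = 6.
gcd(50, 11) = 1, so the sample visits 11/1 = 11 distinct residues mod 11.
Start 22 is team 11; the teams hit are 1, 2, 3, 4, 5, 6, 7, 8, 9, 10, 11.

11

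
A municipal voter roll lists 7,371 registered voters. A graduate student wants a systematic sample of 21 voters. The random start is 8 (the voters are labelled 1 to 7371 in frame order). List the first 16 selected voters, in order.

8, 359, 710, 1061, 1412, 1763, 2114, 2465, 2816, 3167, 3518, 3869, 4220, 4571, 4922, 5273

k = N/n = 7371/21 = 351
voter 1: 8
voter 2: 8 + 351 = 359
voter 3: 359 + 351 = 710
voter 4: 710 + 351 = 1061
voter 5: 1061 + 351 = 1412
voter 6: 1412 + 351 = 1763
voter 7: 1763 + 351 = 2114
voter 8: 2114 + 351 = 2465
voter 9: 2465 + 351 = 2816
voter 10: 2816 + 351 = 3167
voter 11: 3167 + 351 = 3518
voter 12: 3518 + 351 = 3869
voter 13: 3869 + 351 = 4220
voter 14: 4220 + 351 = 4571
voter 15: 4571 + 351 = 4922
voter 16: 4922 + 351 = 5273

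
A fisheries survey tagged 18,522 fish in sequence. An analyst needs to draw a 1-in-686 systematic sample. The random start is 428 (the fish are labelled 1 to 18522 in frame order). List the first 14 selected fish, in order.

fish 1: 428
fish 2: 428 + 686 = 1114
fish 3: 1114 + 686 = 1800
fish 4: 1800 + 686 = 2486
fish 5: 2486 + 686 = 3172
fish 6: 3172 + 686 = 3858
fish 7: 3858 + 686 = 4544
fish 8: 4544 + 686 = 5230
fish 9: 5230 + 686 = 5916
fish 10: 5916 + 686 = 6602
fish 11: 6602 + 686 = 7288
fish 12: 7288 + 686 = 7974
fish 13: 7974 + 686 = 8660
fish 14: 8660 + 686 = 9346

428, 1114, 1800, 2486, 3172, 3858, 4544, 5230, 5916, 6602, 7288, 7974, 8660, 9346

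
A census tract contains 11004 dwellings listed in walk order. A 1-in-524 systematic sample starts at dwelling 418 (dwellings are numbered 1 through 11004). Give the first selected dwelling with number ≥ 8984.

9326

k = 524
Steps past start: ⌈(8984 − 418)/524⌉ = ⌈8566/524⌉ = 17
Selected dwelling: 418 + 17×524 = 9326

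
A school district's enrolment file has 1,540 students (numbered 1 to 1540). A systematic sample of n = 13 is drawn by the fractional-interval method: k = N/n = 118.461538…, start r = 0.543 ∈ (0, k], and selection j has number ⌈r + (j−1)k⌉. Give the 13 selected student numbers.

1, 120, 238, 356, 475, 593, 712, 830, 949, 1067, 1186, 1304, 1423

j=1: r + 0k = 0.543 → ⌈·⌉ = 1
j=2: r + 1k = 119.004538… → ⌈·⌉ = 120
j=3: r + 2k = 237.466076… → ⌈·⌉ = 238
j=4: r + 3k = 355.927615… → ⌈·⌉ = 356
j=5: r + 4k = 474.389153… → ⌈·⌉ = 475
j=6: r + 5k = 592.850692… → ⌈·⌉ = 593
j=7: r + 6k = 711.312230… → ⌈·⌉ = 712
j=8: r + 7k = 829.773769… → ⌈·⌉ = 830
j=9: r + 8k = 948.235307… → ⌈·⌉ = 949
j=10: r + 9k = 1066.696846… → ⌈·⌉ = 1067
j=11: r + 10k = 1185.158384… → ⌈·⌉ = 1186
j=12: r + 11k = 1303.619923… → ⌈·⌉ = 1304
j=13: r + 12k = 1422.081461… → ⌈·⌉ = 1423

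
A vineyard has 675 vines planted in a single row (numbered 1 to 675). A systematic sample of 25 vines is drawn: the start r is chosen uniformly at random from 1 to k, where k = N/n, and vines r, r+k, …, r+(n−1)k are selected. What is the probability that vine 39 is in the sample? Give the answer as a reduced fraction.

1/27

k = 675/25 = 27.
Vine 39 is selected iff r ≡ 39 (mod 27); exactly one such r in {1,…,27}.
Inclusion probability = 1/27.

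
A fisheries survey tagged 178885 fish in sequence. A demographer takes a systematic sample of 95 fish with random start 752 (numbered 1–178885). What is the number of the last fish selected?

177754

k = 178885/95 = 1883
95th selection = r + (95−1)·k = 752 + 94×1883 = 752 + 177002 = 177754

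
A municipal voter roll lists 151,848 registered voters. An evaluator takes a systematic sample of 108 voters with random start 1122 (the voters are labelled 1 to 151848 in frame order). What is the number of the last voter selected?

k = 151848/108 = 1406
108th selection = r + (108−1)·k = 1122 + 107×1406 = 1122 + 150442 = 151564

151564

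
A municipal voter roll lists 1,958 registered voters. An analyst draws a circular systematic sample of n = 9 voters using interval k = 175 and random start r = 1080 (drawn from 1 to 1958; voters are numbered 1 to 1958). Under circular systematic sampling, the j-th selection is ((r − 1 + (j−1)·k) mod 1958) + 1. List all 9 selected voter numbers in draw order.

1080, 1255, 1430, 1605, 1780, 1955, 172, 347, 522

Selection 1: 1080
Selection 2: 1080 + 175 = 1255
Selection 3: 1255 + 175 = 1430
Selection 4: 1430 + 175 = 1605
Selection 5: 1605 + 175 = 1780
Selection 6: 1780 + 175 = 1955
Selection 7: 1955 + 175 = 2130 → 2130 − 1958 = 172
Selection 8: 172 + 175 = 347
Selection 9: 347 + 175 = 522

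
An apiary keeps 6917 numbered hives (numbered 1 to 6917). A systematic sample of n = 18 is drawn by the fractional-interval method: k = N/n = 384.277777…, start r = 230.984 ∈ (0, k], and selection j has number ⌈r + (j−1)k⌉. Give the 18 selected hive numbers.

j=1: r + 0k = 230.984 → ⌈·⌉ = 231
j=2: r + 1k = 615.261777… → ⌈·⌉ = 616
j=3: r + 2k = 999.539555… → ⌈·⌉ = 1000
j=4: r + 3k = 1383.817333… → ⌈·⌉ = 1384
j=5: r + 4k = 1768.095111… → ⌈·⌉ = 1769
j=6: r + 5k = 2152.372888… → ⌈·⌉ = 2153
j=7: r + 6k = 2536.650666… → ⌈·⌉ = 2537
j=8: r + 7k = 2920.928444… → ⌈·⌉ = 2921
j=9: r + 8k = 3305.206222… → ⌈·⌉ = 3306
j=10: r + 9k = 3689.484 → ⌈·⌉ = 3690
j=11: r + 10k = 4073.761777… → ⌈·⌉ = 4074
j=12: r + 11k = 4458.039555… → ⌈·⌉ = 4459
j=13: r + 12k = 4842.317333… → ⌈·⌉ = 4843
j=14: r + 13k = 5226.595111… → ⌈·⌉ = 5227
j=15: r + 14k = 5610.872888… → ⌈·⌉ = 5611
j=16: r + 15k = 5995.150666… → ⌈·⌉ = 5996
j=17: r + 16k = 6379.428444… → ⌈·⌉ = 6380
j=18: r + 17k = 6763.706222… → ⌈·⌉ = 6764

231, 616, 1000, 1384, 1769, 2153, 2537, 2921, 3306, 3690, 4074, 4459, 4843, 5227, 5611, 5996, 6380, 6764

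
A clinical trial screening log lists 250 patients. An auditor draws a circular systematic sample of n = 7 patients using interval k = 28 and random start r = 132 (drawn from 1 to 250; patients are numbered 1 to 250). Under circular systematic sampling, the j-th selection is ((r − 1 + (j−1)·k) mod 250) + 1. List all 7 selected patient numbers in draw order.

Selection 1: 132
Selection 2: 132 + 28 = 160
Selection 3: 160 + 28 = 188
Selection 4: 188 + 28 = 216
Selection 5: 216 + 28 = 244
Selection 6: 244 + 28 = 272 → 272 − 250 = 22
Selection 7: 22 + 28 = 50

132, 160, 188, 216, 244, 22, 50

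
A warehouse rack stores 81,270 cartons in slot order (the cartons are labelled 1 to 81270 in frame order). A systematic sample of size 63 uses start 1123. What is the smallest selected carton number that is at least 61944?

63043

k = 81270/63 = 1290
Steps past start: ⌈(61944 − 1123)/1290⌉ = ⌈60821/1290⌉ = 48
Selected carton: 1123 + 48×1290 = 63043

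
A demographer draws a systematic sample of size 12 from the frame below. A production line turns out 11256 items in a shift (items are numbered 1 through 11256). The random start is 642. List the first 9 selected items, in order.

k = N/n = 11256/12 = 938
item 1: 642
item 2: 642 + 938 = 1580
item 3: 1580 + 938 = 2518
item 4: 2518 + 938 = 3456
item 5: 3456 + 938 = 4394
item 6: 4394 + 938 = 5332
item 7: 5332 + 938 = 6270
item 8: 6270 + 938 = 7208
item 9: 7208 + 938 = 8146

642, 1580, 2518, 3456, 4394, 5332, 6270, 7208, 8146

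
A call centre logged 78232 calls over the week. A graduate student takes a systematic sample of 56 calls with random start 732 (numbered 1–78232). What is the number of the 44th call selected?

k = 78232/56 = 1397
44th selection = r + (44−1)·k = 732 + 43×1397 = 732 + 60071 = 60803

60803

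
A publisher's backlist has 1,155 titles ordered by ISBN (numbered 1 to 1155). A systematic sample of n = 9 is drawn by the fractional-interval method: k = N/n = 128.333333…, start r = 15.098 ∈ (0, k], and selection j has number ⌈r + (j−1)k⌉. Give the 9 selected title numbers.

16, 144, 272, 401, 529, 657, 786, 914, 1042

j=1: r + 0k = 15.098 → ⌈·⌉ = 16
j=2: r + 1k = 143.431333… → ⌈·⌉ = 144
j=3: r + 2k = 271.764666… → ⌈·⌉ = 272
j=4: r + 3k = 400.098 → ⌈·⌉ = 401
j=5: r + 4k = 528.431333… → ⌈·⌉ = 529
j=6: r + 5k = 656.764666… → ⌈·⌉ = 657
j=7: r + 6k = 785.098 → ⌈·⌉ = 786
j=8: r + 7k = 913.431333… → ⌈·⌉ = 914
j=9: r + 8k = 1041.764666… → ⌈·⌉ = 1042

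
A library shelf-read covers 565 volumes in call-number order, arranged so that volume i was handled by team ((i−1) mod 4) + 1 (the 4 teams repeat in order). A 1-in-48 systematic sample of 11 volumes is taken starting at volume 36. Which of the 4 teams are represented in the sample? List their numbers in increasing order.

4

Consecutive selections differ by k = 48, so their team numbers differ by 48 mod 4 = 0.
gcd(48, 4) = 4, so the sample visits 4/4 = 1 distinct residues mod 4.
Start 36 is team 4; the teams hit are 4.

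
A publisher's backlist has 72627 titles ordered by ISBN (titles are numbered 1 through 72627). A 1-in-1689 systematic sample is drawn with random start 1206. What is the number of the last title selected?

72144

k = 1689
43rd selection = r + (43−1)·k = 1206 + 42×1689 = 1206 + 70938 = 72144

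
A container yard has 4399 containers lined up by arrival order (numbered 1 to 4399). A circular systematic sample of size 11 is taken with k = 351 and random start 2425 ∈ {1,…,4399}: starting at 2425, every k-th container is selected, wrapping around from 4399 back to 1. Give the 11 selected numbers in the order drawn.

Selection 1: 2425
Selection 2: 2425 + 351 = 2776
Selection 3: 2776 + 351 = 3127
Selection 4: 3127 + 351 = 3478
Selection 5: 3478 + 351 = 3829
Selection 6: 3829 + 351 = 4180
Selection 7: 4180 + 351 = 4531 → 4531 − 4399 = 132
Selection 8: 132 + 351 = 483
Selection 9: 483 + 351 = 834
Selection 10: 834 + 351 = 1185
Selection 11: 1185 + 351 = 1536

2425, 2776, 3127, 3478, 3829, 4180, 132, 483, 834, 1185, 1536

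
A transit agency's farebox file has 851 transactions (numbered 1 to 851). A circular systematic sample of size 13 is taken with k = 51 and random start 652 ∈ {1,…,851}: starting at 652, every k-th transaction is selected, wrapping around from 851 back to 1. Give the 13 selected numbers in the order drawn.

652, 703, 754, 805, 5, 56, 107, 158, 209, 260, 311, 362, 413

Selection 1: 652
Selection 2: 652 + 51 = 703
Selection 3: 703 + 51 = 754
Selection 4: 754 + 51 = 805
Selection 5: 805 + 51 = 856 → 856 − 851 = 5
Selection 6: 5 + 51 = 56
Selection 7: 56 + 51 = 107
Selection 8: 107 + 51 = 158
Selection 9: 158 + 51 = 209
Selection 10: 209 + 51 = 260
Selection 11: 260 + 51 = 311
Selection 12: 311 + 51 = 362
Selection 13: 362 + 51 = 413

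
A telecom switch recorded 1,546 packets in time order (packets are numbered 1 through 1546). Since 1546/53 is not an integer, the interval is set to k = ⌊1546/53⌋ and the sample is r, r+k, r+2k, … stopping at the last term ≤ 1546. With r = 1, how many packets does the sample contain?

54

k = ⌊1546/53⌋ = 29
Achieved size = ⌊(1546 − 1)/29⌋ + 1 = ⌊1545/29⌋ + 1 = 53 + 1 = 54
(last selection: 1 + 53×29 = 1538 ≤ 1546; next would be 1567 > 1546)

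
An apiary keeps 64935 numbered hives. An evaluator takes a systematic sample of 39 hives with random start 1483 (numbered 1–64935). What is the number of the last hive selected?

64753

k = 64935/39 = 1665
39th selection = r + (39−1)·k = 1483 + 38×1665 = 1483 + 63270 = 64753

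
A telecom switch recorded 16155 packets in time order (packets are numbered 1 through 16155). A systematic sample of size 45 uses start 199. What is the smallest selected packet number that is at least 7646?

k = 16155/45 = 359
Steps past start: ⌈(7646 − 199)/359⌉ = ⌈7447/359⌉ = 21
Selected packet: 199 + 21×359 = 7738

7738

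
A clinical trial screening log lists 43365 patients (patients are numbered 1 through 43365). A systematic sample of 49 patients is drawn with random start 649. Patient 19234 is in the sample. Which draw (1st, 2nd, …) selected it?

k = 43365/49 = 885
position = (19234 − 649)/885 + 1 = 18585/885 + 1 = 21 + 1 = 22

22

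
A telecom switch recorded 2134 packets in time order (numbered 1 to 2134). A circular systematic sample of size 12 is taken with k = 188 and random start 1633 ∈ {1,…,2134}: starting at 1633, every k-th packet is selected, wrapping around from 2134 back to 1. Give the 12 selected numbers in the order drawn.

1633, 1821, 2009, 63, 251, 439, 627, 815, 1003, 1191, 1379, 1567

Selection 1: 1633
Selection 2: 1633 + 188 = 1821
Selection 3: 1821 + 188 = 2009
Selection 4: 2009 + 188 = 2197 → 2197 − 2134 = 63
Selection 5: 63 + 188 = 251
Selection 6: 251 + 188 = 439
Selection 7: 439 + 188 = 627
Selection 8: 627 + 188 = 815
Selection 9: 815 + 188 = 1003
Selection 10: 1003 + 188 = 1191
Selection 11: 1191 + 188 = 1379
Selection 12: 1379 + 188 = 1567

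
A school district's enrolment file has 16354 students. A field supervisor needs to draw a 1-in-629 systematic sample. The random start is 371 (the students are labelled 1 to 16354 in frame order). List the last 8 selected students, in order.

11693, 12322, 12951, 13580, 14209, 14838, 15467, 16096

19th selection = 371 + 18×629 = 11693
20th: 11693 + 629 = 12322
21st: 12322 + 629 = 12951
22nd: 12951 + 629 = 13580
23rd: 13580 + 629 = 14209
24th: 14209 + 629 = 14838
25th: 14838 + 629 = 15467
26th: 15467 + 629 = 16096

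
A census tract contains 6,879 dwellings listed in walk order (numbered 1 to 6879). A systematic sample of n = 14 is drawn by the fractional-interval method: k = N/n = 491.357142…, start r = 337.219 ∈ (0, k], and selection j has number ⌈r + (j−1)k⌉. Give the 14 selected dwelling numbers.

j=1: r + 0k = 337.219 → ⌈·⌉ = 338
j=2: r + 1k = 828.576142… → ⌈·⌉ = 829
j=3: r + 2k = 1319.933285… → ⌈·⌉ = 1320
j=4: r + 3k = 1811.290428… → ⌈·⌉ = 1812
j=5: r + 4k = 2302.647571… → ⌈·⌉ = 2303
j=6: r + 5k = 2794.004714… → ⌈·⌉ = 2795
j=7: r + 6k = 3285.361857… → ⌈·⌉ = 3286
j=8: r + 7k = 3776.719 → ⌈·⌉ = 3777
j=9: r + 8k = 4268.076142… → ⌈·⌉ = 4269
j=10: r + 9k = 4759.433285… → ⌈·⌉ = 4760
j=11: r + 10k = 5250.790428… → ⌈·⌉ = 5251
j=12: r + 11k = 5742.147571… → ⌈·⌉ = 5743
j=13: r + 12k = 6233.504714… → ⌈·⌉ = 6234
j=14: r + 13k = 6724.861857… → ⌈·⌉ = 6725

338, 829, 1320, 1812, 2303, 2795, 3286, 3777, 4269, 4760, 5251, 5743, 6234, 6725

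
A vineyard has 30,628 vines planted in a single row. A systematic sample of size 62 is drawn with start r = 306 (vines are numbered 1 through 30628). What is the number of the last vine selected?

k = 30628/62 = 494
62nd selection = r + (62−1)·k = 306 + 61×494 = 306 + 30134 = 30440

30440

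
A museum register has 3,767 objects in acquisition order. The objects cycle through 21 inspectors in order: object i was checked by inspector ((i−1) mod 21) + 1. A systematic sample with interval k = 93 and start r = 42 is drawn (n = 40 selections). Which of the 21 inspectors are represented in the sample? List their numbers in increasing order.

Consecutive selections differ by k = 93, so their inspector numbers differ by 93 mod 21 = 9.
gcd(93, 21) = 3, so the sample visits 21/3 = 7 distinct residues mod 21.
Start 42 is inspector 21; the inspectors hit are 3, 6, 9, 12, 15, 18, 21.

3, 6, 9, 12, 15, 18, 21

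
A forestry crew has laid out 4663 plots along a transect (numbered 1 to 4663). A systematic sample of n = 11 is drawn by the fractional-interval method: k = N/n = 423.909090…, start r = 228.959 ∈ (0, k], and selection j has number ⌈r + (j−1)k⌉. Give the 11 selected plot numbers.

j=1: r + 0k = 228.959 → ⌈·⌉ = 229
j=2: r + 1k = 652.868090… → ⌈·⌉ = 653
j=3: r + 2k = 1076.777181… → ⌈·⌉ = 1077
j=4: r + 3k = 1500.686272… → ⌈·⌉ = 1501
j=5: r + 4k = 1924.595363… → ⌈·⌉ = 1925
j=6: r + 5k = 2348.504454… → ⌈·⌉ = 2349
j=7: r + 6k = 2772.413545… → ⌈·⌉ = 2773
j=8: r + 7k = 3196.322636… → ⌈·⌉ = 3197
j=9: r + 8k = 3620.231727… → ⌈·⌉ = 3621
j=10: r + 9k = 4044.140818… → ⌈·⌉ = 4045
j=11: r + 10k = 4468.049909… → ⌈·⌉ = 4469

229, 653, 1077, 1501, 1925, 2349, 2773, 3197, 3621, 4045, 4469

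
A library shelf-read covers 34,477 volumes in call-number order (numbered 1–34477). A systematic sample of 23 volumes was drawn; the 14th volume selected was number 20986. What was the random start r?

k = 34477/23 = 1499
r = 20986 − (14−1)×1499 = 20986 − 19487 = 1499

1499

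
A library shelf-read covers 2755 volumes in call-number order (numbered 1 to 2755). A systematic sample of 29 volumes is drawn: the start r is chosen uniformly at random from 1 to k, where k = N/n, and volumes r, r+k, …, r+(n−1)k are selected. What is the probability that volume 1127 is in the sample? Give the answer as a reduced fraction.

k = 2755/29 = 95.
Volume 1127 is selected iff r ≡ 1127 (mod 95); exactly one such r in {1,…,95}.
Inclusion probability = 1/95.

1/95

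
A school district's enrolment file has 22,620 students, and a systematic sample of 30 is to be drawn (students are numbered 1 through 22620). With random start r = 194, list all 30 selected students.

k = N/n = 22620/30 = 754
student 1: 194
student 2: 194 + 754 = 948
student 3: 948 + 754 = 1702
student 4: 1702 + 754 = 2456
student 5: 2456 + 754 = 3210
student 6: 3210 + 754 = 3964
student 7: 3964 + 754 = 4718
student 8: 4718 + 754 = 5472
student 9: 5472 + 754 = 6226
student 10: 6226 + 754 = 6980
student 11: 6980 + 754 = 7734
student 12: 7734 + 754 = 8488
student 13: 8488 + 754 = 9242
student 14: 9242 + 754 = 9996
student 15: 9996 + 754 = 10750
student 16: 10750 + 754 = 11504
student 17: 11504 + 754 = 12258
student 18: 12258 + 754 = 13012
student 19: 13012 + 754 = 13766
student 20: 13766 + 754 = 14520
student 21: 14520 + 754 = 15274
student 22: 15274 + 754 = 16028
student 23: 16028 + 754 = 16782
student 24: 16782 + 754 = 17536
student 25: 17536 + 754 = 18290
student 26: 18290 + 754 = 19044
student 27: 19044 + 754 = 19798
student 28: 19798 + 754 = 20552
student 29: 20552 + 754 = 21306
student 30: 21306 + 754 = 22060

194, 948, 1702, 2456, 3210, 3964, 4718, 5472, 6226, 6980, 7734, 8488, 9242, 9996, 10750, 11504, 12258, 13012, 13766, 14520, 15274, 16028, 16782, 17536, 18290, 19044, 19798, 20552, 21306, 22060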